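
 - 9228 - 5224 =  - 14452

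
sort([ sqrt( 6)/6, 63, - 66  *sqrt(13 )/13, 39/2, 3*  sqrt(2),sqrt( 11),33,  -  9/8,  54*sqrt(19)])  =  [ -66*sqrt( 13)/13, - 9/8 , sqrt(6)/6, sqrt(11), 3*sqrt( 2) , 39/2 , 33,63,  54*sqrt (19)]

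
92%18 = 2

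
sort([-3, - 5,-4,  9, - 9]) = [ - 9,  -  5, - 4, - 3 , 9 ]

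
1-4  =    -  3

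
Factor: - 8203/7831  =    -  13^1*41^( - 1) * 191^( - 1) * 631^1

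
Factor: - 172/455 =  - 2^2*5^(  -  1)*7^( - 1) *13^( - 1)*43^1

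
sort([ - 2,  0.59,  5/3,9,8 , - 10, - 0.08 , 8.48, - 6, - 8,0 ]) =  [ - 10, - 8, - 6,-2, - 0.08,0, 0.59,5/3,8  ,  8.48,9] 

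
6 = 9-3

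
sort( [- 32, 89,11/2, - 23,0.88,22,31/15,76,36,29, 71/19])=[ -32, - 23, 0.88 , 31/15,71/19,11/2,22,  29,36,  76,89] 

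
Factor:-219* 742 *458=-74424084 = - 2^2 * 3^1*7^1*53^1*73^1*229^1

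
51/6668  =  51/6668= 0.01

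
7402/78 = 3701/39  =  94.90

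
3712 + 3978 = 7690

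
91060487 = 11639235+79421252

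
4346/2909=4346/2909=1.49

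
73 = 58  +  15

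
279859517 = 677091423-397231906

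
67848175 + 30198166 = 98046341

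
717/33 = 21+8/11 = 21.73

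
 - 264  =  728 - 992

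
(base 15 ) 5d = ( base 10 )88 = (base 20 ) 48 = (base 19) 4c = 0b1011000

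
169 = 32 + 137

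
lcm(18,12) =36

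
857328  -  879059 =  - 21731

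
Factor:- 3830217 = -3^1*1276739^1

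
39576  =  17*2328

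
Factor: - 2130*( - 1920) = 4089600 =2^8*3^2*5^2*71^1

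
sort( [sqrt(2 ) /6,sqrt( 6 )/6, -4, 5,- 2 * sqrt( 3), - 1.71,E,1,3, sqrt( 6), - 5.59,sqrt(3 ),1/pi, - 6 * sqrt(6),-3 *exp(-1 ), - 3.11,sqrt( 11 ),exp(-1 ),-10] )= [-6*sqrt(6),- 10, - 5.59, - 4, - 2*sqrt(3 ),-3.11 , - 1.71,-3 *exp( - 1),sqrt( 2) /6, 1/pi,exp ( - 1),sqrt( 6 )/6, 1,sqrt( 3 ),sqrt ( 6 ), E,3,sqrt( 11),  5 ] 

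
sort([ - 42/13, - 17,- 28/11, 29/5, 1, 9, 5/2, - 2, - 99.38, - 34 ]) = [  -  99.38, -34,-17,-42/13, - 28/11, - 2, 1, 5/2,  29/5, 9 ] 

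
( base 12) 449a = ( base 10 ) 7606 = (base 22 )ffg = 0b1110110110110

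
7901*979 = 7735079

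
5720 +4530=10250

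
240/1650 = 8/55 = 0.15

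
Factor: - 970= - 2^1*5^1*97^1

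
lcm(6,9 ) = 18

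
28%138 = 28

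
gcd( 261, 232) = 29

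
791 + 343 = 1134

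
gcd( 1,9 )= 1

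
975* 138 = 134550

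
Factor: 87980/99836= 5^1*11^( - 1)*53^1*83^1*2269^(  -  1) = 21995/24959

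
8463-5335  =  3128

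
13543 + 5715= 19258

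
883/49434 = 883/49434= 0.02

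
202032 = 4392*46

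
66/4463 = 66/4463 = 0.01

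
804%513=291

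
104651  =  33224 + 71427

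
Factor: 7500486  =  2^1*3^1*7^1 * 107^1*1669^1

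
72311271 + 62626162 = 134937433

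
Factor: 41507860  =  2^2*5^1*2075393^1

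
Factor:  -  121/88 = -2^(-3 )*11^1  =  - 11/8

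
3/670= 3/670 =0.00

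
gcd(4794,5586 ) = 6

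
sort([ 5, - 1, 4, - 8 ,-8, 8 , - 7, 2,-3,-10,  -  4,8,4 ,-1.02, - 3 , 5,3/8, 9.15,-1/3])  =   [  -  10, - 8,- 8, - 7,  -  4,-3, - 3, -1.02,- 1, - 1/3, 3/8,2,4 , 4,5 , 5,8, 8,9.15 ]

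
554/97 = 5  +  69/97 = 5.71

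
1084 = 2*542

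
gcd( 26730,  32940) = 270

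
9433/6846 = 1 + 2587/6846 = 1.38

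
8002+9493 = 17495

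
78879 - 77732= 1147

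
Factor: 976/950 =2^3*5^(  -  2) *19^(  -  1)*61^1 = 488/475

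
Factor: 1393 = 7^1*199^1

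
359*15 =5385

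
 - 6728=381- 7109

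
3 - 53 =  - 50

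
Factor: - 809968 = -2^4*23^1*31^1*71^1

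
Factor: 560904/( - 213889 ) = -2^3* 3^1*13^(-1)* 16453^(-1)*23371^1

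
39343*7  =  275401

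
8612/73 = 8612/73 = 117.97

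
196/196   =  1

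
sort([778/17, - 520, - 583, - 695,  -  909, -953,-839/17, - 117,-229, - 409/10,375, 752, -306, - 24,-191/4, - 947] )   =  [ - 953, - 947,  -  909,  -  695,-583,-520, - 306 , - 229, - 117,  -  839/17, - 191/4,-409/10 , - 24, 778/17, 375 , 752] 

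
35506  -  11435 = 24071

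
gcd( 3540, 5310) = 1770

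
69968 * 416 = 29106688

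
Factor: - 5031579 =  - 3^1 *7^1 * 31^1*59^1*131^1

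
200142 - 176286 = 23856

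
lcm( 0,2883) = 0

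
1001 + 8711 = 9712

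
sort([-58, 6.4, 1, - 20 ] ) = [ - 58, - 20, 1,6.4] 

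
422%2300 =422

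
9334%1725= 709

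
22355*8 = 178840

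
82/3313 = 82/3313 = 0.02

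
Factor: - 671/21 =-3^( - 1) *7^( - 1)*11^1 *61^1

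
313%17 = 7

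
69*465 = 32085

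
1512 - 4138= -2626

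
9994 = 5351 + 4643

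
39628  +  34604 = 74232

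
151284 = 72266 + 79018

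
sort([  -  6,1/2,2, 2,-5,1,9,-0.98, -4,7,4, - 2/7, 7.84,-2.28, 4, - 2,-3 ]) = [ - 6, - 5, - 4 ,  -  3 ,-2.28, - 2, - 0.98,- 2/7,1/2,1,2, 2,4,4 , 7, 7.84,9 ]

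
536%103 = 21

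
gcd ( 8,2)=2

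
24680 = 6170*4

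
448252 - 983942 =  - 535690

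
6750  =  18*375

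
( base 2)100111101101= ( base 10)2541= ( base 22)55b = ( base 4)213231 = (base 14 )cd7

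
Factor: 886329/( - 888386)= - 2^( - 1) * 3^3 * 17^(  -  1)*29^( - 1 )*53^( - 1)*1931^1=-52137/52258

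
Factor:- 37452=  - 2^2*3^1 * 3121^1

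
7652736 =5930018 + 1722718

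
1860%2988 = 1860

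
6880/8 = 860 = 860.00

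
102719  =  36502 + 66217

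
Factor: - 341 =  - 11^1*31^1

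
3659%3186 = 473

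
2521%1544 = 977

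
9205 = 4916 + 4289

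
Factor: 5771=29^1*199^1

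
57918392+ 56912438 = 114830830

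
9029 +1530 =10559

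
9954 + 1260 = 11214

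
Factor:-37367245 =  - 5^1 * 31^1*241079^1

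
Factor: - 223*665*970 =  - 2^1* 5^2*7^1*19^1*97^1*223^1 = - 143846150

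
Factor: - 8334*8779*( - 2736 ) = 2^5*3^4*19^1 * 463^1*8779^1 =200177212896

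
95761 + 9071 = 104832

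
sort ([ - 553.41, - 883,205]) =[ - 883, - 553.41,205]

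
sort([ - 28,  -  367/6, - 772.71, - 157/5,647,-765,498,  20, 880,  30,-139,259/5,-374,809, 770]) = [-772.71, - 765,-374,  -  139,-367/6,  -  157/5, - 28,20,30,259/5 , 498, 647,770,809,880 ]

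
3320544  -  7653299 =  - 4332755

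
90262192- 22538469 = 67723723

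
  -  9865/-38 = 259 + 23/38=259.61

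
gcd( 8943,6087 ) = 3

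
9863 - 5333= 4530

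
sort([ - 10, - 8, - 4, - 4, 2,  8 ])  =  [ - 10, - 8  , - 4, - 4 , 2, 8 ]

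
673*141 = 94893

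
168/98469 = 8/4689 = 0.00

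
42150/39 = 1080+10/13= 1080.77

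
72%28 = 16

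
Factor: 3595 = 5^1*719^1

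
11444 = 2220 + 9224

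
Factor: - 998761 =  - 43^1*23227^1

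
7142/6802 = 1 + 170/3401 = 1.05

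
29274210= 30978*945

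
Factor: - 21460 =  - 2^2*5^1*29^1*37^1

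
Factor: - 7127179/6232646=-2^( - 1 )*7^( - 1 )*19^(- 1)  *  31^1*61^1*3769^1 * 23431^( - 1)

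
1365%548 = 269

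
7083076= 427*16588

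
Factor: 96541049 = 11^1 * 8776459^1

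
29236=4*7309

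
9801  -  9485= 316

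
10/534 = 5/267 = 0.02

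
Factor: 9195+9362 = 7^1*11^1*241^1 = 18557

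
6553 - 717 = 5836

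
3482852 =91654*38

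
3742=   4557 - 815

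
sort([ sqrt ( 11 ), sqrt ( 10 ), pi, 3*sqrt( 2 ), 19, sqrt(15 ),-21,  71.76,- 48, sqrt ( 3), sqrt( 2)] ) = [ - 48, - 21  ,  sqrt(2), sqrt( 3 ), pi, sqrt ( 10 ), sqrt(11 ), sqrt ( 15 ), 3 * sqrt( 2 ),19,71.76]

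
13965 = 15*931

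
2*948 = 1896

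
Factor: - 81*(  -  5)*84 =34020 = 2^2*3^5*5^1 *7^1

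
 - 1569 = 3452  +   -5021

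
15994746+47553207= 63547953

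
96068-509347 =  -413279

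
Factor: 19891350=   2^1*3^2* 5^2*44203^1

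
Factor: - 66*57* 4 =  - 15048 = - 2^3*3^2*11^1 * 19^1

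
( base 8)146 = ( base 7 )204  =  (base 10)102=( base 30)3C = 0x66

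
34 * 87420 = 2972280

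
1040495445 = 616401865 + 424093580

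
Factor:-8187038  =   - 2^1*31^1*132049^1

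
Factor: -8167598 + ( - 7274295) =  - 59^1*79^1 * 3313^1 = - 15441893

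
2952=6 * 492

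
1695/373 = 1695/373 = 4.54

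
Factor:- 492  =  - 2^2*3^1*41^1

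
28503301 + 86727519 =115230820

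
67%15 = 7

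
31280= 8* 3910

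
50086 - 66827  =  -16741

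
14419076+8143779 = 22562855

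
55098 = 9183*6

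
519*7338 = 3808422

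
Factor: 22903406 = 2^1*11451703^1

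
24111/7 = 3444 + 3/7= 3444.43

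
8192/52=2048/13 = 157.54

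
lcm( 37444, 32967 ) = 3032964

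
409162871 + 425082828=834245699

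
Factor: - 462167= - 37^1 *12491^1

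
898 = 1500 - 602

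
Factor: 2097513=3^2* 11^1 * 21187^1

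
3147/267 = 11 + 70/89 = 11.79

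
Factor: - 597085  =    -  5^1*119417^1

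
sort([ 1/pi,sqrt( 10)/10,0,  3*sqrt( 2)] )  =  [0 , sqrt( 10)/10,1/pi,3*sqrt(2)] 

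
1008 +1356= 2364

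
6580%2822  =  936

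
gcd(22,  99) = 11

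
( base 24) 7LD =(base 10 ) 4549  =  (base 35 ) 3OY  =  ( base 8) 10705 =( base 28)5md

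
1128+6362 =7490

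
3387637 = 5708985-2321348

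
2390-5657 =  - 3267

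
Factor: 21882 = 2^1*3^1  *7^1*521^1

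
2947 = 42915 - 39968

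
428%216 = 212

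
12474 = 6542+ 5932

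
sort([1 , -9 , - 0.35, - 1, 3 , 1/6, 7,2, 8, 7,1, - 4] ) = [ - 9, - 4,  -  1, - 0.35, 1/6 , 1,1,2 , 3 , 7 , 7,8 ]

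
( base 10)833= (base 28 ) 11L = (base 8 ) 1501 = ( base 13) 4C1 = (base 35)ns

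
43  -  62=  -19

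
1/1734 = 1/1734 = 0.00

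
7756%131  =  27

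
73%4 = 1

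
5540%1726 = 362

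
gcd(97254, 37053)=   9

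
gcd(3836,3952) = 4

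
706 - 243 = 463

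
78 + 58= 136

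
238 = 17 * 14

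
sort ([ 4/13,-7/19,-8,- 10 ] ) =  [-10 , - 8, - 7/19,4/13]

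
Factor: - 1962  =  -2^1*3^2*109^1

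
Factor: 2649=3^1*883^1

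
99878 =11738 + 88140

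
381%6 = 3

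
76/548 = 19/137 = 0.14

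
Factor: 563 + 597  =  1160 = 2^3  *5^1*29^1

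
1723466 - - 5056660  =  6780126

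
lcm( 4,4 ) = 4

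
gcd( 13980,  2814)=6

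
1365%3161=1365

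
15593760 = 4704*3315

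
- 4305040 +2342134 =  - 1962906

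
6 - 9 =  - 3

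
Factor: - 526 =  - 2^1*263^1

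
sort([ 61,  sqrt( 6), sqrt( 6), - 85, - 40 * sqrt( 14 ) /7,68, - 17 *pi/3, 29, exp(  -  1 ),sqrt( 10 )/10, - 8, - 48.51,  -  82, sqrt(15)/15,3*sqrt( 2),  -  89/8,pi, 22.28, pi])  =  [ - 85, - 82,  -  48.51,-40*sqrt( 14)/7 ,-17 * pi/3, - 89/8,-8,sqrt(15) /15,sqrt(10)/10,  exp ( - 1),sqrt(6), sqrt(6),pi , pi,3*sqrt( 2) , 22.28,29,61,  68]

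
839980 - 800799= 39181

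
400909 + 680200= 1081109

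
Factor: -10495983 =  - 3^1*3498661^1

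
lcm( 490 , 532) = 18620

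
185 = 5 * 37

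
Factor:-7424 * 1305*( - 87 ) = 2^8*3^3*5^1*29^3 = 842883840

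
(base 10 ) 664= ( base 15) 2E4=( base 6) 3024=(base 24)13g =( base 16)298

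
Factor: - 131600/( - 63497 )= 2^4*5^2*193^( - 1) = 400/193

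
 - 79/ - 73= 1+6/73  =  1.08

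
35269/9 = 3918+7/9=3918.78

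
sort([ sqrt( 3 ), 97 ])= [ sqrt(3), 97]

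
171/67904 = 171/67904 =0.00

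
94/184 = 47/92 = 0.51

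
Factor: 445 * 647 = 287915=5^1*89^1*647^1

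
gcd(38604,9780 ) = 12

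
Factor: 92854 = 2^1*17^1 * 2731^1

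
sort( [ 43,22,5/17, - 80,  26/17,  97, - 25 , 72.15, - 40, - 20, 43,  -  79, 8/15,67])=[ - 80, - 79, - 40, - 25,  -  20, 5/17, 8/15,26/17,  22,43,43,67, 72.15 , 97]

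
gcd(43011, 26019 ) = 531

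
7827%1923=135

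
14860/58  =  7430/29 =256.21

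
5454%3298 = 2156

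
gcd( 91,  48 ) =1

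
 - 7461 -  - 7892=431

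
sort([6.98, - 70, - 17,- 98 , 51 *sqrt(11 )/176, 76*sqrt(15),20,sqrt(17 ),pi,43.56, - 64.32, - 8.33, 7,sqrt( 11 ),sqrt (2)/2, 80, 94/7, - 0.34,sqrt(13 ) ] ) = [ - 98, - 70, - 64.32,  -  17, - 8.33 , - 0.34, sqrt( 2 )/2,51*sqrt(11 )/176,pi,sqrt( 11 ),sqrt(13 ),sqrt (17 ),6.98,7,94/7,20,43.56, 80,76*sqrt (15 ) ]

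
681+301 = 982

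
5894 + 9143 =15037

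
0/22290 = 0 = 0.00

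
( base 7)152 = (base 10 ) 86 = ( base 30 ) 2q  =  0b1010110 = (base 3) 10012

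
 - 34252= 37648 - 71900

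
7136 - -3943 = 11079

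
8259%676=147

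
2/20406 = 1/10203 = 0.00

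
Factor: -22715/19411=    - 55/47= - 5^1*11^1 * 47^( - 1 )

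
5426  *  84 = 455784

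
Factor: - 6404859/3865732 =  - 2^( - 2)*3^3*13^(  -  1)*17^( - 1 )*4373^( - 1) * 237217^1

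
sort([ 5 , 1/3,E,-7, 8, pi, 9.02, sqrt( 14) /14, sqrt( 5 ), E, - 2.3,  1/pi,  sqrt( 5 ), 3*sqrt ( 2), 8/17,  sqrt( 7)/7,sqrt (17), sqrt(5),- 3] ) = [ - 7, - 3,-2.3 , sqrt( 14 ) /14, 1/pi,1/3, sqrt(7)/7,  8/17,sqrt( 5 ),sqrt( 5), sqrt( 5), E, E, pi,  sqrt ( 17),  3*sqrt ( 2),5 , 8,  9.02] 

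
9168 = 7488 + 1680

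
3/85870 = 3/85870 =0.00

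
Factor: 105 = 3^1*5^1*7^1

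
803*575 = 461725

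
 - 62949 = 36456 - 99405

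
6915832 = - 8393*(  -  824) 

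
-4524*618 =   -  2795832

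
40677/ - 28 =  - 5811/4 = - 1452.75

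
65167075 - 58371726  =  6795349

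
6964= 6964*1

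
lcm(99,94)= 9306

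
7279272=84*86658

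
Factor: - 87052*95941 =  - 2^2*7^1*37^1  *  2593^1*3109^1 = -8351855932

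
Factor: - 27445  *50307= -3^1*5^1*11^1*41^1*409^1*499^1=- 1380675615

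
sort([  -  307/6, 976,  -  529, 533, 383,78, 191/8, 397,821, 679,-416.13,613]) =[ - 529, - 416.13,  -  307/6,191/8, 78,383,397,533, 613 , 679,821,976 ] 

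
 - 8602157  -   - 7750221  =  - 851936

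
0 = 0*2121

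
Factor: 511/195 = 3^( - 1)*5^ ( - 1)*7^1*13^( - 1 )*73^1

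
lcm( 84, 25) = 2100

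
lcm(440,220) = 440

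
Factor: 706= 2^1*353^1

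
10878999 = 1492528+9386471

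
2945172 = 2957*996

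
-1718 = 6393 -8111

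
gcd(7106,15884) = 418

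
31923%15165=1593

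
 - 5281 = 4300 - 9581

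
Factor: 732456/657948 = 2^1  *  3^2*3391^1 * 54829^ ( - 1) = 61038/54829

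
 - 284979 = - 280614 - 4365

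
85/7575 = 17/1515 = 0.01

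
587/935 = 587/935 = 0.63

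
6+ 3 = 9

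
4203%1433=1337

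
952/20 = 47  +  3/5  =  47.60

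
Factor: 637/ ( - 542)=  - 2^( - 1)*7^2 * 13^1*271^( -1) 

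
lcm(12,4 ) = 12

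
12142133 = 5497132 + 6645001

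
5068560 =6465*784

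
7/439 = 7/439=0.02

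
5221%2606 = 9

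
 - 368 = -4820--4452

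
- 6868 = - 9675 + 2807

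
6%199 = 6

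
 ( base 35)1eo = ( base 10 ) 1739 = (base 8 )3313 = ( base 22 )3D1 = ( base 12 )100B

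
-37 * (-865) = 32005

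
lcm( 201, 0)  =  0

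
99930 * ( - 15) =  - 1498950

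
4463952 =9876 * 452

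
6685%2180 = 145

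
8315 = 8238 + 77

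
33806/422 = 80+23/211 = 80.11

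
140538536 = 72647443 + 67891093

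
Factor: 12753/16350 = 39/50   =  2^ ( - 1)*3^1*5^( - 2)*13^1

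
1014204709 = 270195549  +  744009160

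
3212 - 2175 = 1037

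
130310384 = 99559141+30751243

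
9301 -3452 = 5849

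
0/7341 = 0 =0.00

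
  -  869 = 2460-3329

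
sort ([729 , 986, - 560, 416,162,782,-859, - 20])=[ - 859,-560,-20,162,  416, 729, 782, 986] 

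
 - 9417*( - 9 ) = 84753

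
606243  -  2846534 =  - 2240291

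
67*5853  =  392151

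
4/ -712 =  - 1 + 177/178 = - 0.01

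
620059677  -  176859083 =443200594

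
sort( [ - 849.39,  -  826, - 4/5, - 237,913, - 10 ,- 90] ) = [  -  849.39, - 826,-237, - 90, -10,  -  4/5,913 ]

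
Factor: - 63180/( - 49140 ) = 3^2 * 7^( - 1) = 9/7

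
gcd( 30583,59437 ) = 7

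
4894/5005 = 4894/5005 = 0.98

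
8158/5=8158/5 = 1631.60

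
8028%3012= 2004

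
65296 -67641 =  - 2345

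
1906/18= 953/9 = 105.89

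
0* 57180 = 0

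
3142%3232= 3142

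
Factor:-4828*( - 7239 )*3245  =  2^2*3^1* 5^1 * 11^1*17^1*19^1*59^1*71^1*127^1 = 113412399540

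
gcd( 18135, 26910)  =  585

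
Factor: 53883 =3^2*5987^1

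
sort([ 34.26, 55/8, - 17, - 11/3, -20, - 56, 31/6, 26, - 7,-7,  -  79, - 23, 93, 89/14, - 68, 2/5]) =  [ - 79,-68,- 56, - 23, - 20 , - 17, - 7,-7,-11/3 , 2/5, 31/6, 89/14, 55/8,  26, 34.26, 93 ]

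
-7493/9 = -7493/9 =- 832.56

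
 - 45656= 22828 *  ( - 2)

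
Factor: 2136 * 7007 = 14966952 = 2^3 * 3^1*7^2*11^1*13^1*89^1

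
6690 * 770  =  5151300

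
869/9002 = 869/9002 = 0.10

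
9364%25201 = 9364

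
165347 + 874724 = 1040071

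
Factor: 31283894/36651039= 2^1*3^ ( - 1 )*163^(-1 )*241^ ( - 1)*311^( - 1)*15641947^1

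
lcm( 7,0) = 0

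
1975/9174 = 1975/9174 = 0.22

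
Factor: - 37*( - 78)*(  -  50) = - 144300=- 2^2*3^1 * 5^2* 13^1 * 37^1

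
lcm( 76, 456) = 456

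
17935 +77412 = 95347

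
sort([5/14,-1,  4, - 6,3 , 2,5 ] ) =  [ - 6 , - 1, 5/14, 2,3,4 , 5]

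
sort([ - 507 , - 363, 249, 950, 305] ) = [ - 507,-363,249, 305, 950 ] 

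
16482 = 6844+9638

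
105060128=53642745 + 51417383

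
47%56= 47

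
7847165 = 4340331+3506834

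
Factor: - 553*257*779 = - 7^1* 19^1*41^1*79^1* 257^1  =  -  110712259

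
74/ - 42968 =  - 37/21484= -0.00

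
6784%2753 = 1278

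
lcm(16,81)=1296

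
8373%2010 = 333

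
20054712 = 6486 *3092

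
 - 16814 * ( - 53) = 891142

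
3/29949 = 1/9983=   0.00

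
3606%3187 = 419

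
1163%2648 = 1163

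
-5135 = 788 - 5923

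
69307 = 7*9901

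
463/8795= 463/8795= 0.05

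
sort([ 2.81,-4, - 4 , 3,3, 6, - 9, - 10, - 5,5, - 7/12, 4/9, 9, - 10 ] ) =[ - 10, - 10, - 9,- 5, - 4, -4, - 7/12,4/9 , 2.81,3,3,5 , 6, 9]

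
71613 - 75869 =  - 4256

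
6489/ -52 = -6489/52=- 124.79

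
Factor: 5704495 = 5^1*71^1*16069^1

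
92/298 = 46/149 = 0.31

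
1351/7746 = 1351/7746 = 0.17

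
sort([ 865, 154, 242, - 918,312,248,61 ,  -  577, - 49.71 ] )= [ - 918, - 577 ,  -  49.71,61,  154, 242, 248,312,  865 ]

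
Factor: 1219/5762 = 2^( - 1 )*23^1 * 43^( - 1)*53^1*67^( - 1)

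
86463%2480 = 2143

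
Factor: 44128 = 2^5*7^1 * 197^1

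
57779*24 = 1386696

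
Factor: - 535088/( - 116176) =631/137  =  137^( - 1 )*631^1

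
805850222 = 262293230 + 543556992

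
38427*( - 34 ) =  - 1306518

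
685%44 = 25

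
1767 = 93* 19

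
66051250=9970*6625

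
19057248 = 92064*207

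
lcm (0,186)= 0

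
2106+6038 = 8144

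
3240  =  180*18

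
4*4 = 16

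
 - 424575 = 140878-565453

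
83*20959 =1739597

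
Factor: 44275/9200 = 2^( - 4)*7^1*11^1=   77/16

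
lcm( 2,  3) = 6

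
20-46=-26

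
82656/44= 20664/11 = 1878.55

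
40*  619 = 24760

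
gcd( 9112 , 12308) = 68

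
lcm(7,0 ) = 0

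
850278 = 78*10901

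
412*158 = 65096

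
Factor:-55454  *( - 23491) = 2^1*7^1*13^2*17^1 * 139^1*233^1 = 1302669914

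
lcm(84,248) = 5208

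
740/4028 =185/1007  =  0.18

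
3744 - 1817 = 1927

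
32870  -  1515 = 31355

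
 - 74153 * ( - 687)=50943111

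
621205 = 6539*95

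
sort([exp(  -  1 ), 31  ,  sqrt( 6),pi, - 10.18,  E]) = [- 10.18, exp(-1),  sqrt( 6),E, pi,  31 ]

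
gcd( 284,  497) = 71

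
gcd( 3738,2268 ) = 42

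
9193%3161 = 2871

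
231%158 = 73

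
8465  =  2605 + 5860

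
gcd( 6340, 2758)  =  2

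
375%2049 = 375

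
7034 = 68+6966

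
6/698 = 3/349 = 0.01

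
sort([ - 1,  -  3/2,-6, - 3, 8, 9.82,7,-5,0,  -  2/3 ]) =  [- 6 , - 5,-3, - 3/2,  -  1, - 2/3, 0, 7, 8, 9.82]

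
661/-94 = -8 + 91/94 = - 7.03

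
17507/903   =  19+50/129=19.39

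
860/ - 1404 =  - 1 + 136/351=-0.61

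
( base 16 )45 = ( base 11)63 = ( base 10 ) 69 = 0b1000101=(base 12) 59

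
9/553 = 9/553=0.02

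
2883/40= 72 + 3/40 = 72.08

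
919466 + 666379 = 1585845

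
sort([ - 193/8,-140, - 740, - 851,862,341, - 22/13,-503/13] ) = [-851, - 740 , - 140,-503/13, - 193/8,-22/13,341 , 862] 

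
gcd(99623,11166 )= 1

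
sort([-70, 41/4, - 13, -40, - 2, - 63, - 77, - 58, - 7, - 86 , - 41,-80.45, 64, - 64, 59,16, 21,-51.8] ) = [-86,- 80.45 , - 77, - 70, - 64,-63,-58,-51.8,-41,-40,-13,-7, - 2,  41/4,16, 21,59, 64]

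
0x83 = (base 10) 131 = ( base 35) 3Q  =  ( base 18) 75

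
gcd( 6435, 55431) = 9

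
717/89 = 717/89 = 8.06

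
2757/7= 393 + 6/7 =393.86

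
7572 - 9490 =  - 1918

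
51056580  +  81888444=132945024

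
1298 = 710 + 588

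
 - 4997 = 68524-73521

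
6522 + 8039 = 14561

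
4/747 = 4/747 = 0.01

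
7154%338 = 56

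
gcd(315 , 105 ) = 105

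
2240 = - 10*( -224)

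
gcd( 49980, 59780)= 980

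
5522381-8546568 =  -  3024187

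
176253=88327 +87926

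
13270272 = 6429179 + 6841093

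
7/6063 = 7/6063 = 0.00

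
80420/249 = 322 + 242/249 = 322.97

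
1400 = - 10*(- 140)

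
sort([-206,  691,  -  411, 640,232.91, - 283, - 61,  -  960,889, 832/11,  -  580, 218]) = [ -960, - 580, - 411, -283,-206,-61, 832/11,  218,232.91,640, 691,889]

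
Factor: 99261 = 3^2*41^1*269^1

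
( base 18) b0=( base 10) 198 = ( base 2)11000110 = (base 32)66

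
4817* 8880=42774960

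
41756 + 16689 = 58445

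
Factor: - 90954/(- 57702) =93/59 = 3^1*31^1*59^( - 1)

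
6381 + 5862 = 12243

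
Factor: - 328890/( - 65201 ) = 2^1*3^1*5^1*19^1*113^( - 1) = 570/113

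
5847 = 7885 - 2038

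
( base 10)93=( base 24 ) 3L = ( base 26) 3F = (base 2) 1011101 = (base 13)72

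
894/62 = 447/31 = 14.42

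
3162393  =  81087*39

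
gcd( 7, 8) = 1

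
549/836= 549/836 = 0.66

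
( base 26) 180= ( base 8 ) 1564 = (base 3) 1012202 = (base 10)884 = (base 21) 202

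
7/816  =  7/816  =  0.01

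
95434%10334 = 2428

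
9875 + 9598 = 19473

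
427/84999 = 427/84999 = 0.01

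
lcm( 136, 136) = 136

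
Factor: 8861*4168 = 2^3*521^1*8861^1  =  36932648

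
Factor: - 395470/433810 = -557/611 = - 13^( - 1 ) * 47^( - 1 )*557^1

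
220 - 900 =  - 680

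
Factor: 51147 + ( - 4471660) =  - 4420513 = - 4420513^1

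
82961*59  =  4894699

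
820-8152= -7332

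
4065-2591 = 1474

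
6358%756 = 310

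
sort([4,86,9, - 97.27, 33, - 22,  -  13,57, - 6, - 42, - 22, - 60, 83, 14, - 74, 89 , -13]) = [ - 97.27,-74,  -  60, - 42, - 22, - 22,  -  13, - 13 ,-6,4,9, 14,33,57,83, 86, 89]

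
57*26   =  1482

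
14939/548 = 27 +143/548=27.26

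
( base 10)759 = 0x2F7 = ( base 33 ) n0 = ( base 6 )3303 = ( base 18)263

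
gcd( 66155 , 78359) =1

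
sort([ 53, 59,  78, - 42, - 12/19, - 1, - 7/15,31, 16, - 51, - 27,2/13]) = [- 51,  -  42,  -  27, - 1, - 12/19, - 7/15, 2/13 , 16, 31, 53,59 , 78]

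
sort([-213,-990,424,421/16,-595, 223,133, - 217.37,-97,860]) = [ - 990, - 595, - 217.37, - 213,-97,421/16, 133,223, 424, 860]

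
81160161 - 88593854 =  - 7433693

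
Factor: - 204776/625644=-2^1*3^( - 4 ) * 11^1*13^1 * 179^1*1931^ ( - 1) = - 51194/156411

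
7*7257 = 50799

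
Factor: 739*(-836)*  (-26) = 2^3*11^1*13^1*19^1*739^1 = 16062904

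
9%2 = 1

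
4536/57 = 1512/19 = 79.58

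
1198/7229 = 1198/7229 = 0.17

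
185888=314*592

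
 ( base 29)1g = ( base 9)50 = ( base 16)2D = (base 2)101101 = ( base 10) 45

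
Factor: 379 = 379^1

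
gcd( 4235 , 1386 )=77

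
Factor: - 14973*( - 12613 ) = 3^1*7^1 * 23^1*31^1 *12613^1 = 188854449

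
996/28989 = 332/9663 = 0.03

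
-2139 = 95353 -97492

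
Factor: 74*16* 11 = 2^5*11^1*37^1 = 13024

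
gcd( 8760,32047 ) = 73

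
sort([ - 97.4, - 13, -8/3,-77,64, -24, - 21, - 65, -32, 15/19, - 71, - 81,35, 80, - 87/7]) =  [-97.4 , -81, - 77, -71,- 65, - 32,  -  24,-21 , - 13, - 87/7, - 8/3,15/19,35,64, 80 ]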